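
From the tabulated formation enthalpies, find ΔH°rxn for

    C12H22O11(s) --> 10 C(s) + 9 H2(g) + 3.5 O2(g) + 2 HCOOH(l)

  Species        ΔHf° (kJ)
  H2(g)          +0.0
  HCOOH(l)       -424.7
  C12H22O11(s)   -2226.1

ΔH°rxn = 1376.7 kJ

ΔH°rxn = Σ nΔHf°(products) − Σ nΔHf°(reactants).
Products: 10·(+0.0) + 9·(+0.0) + 7/2·(+0.0) + 2·(-424.7) = -849.4
Reactants: 1·(-2226.1) = -2226.1
ΔH°rxn = (-849.4) − (-2226.1) = 1376.7 kJ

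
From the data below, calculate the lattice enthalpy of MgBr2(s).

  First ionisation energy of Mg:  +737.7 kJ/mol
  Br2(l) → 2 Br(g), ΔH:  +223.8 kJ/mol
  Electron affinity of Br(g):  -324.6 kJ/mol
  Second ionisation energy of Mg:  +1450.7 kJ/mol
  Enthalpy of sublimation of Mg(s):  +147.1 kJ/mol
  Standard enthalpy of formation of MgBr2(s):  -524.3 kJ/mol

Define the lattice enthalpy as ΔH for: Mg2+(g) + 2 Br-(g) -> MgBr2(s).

ΔHf° = 1·ΔHsub + 1·(ΣIE) + 1·D(Br2) + 2·EA + U
-524.3 = 1·(+147.1) + 1·(+2188.4) + 1·(+223.8) + 2·(-324.6) + U
U = -524.3 − (+1910.1) = -2434.4 kJ/mol

U = -2434.4 kJ/mol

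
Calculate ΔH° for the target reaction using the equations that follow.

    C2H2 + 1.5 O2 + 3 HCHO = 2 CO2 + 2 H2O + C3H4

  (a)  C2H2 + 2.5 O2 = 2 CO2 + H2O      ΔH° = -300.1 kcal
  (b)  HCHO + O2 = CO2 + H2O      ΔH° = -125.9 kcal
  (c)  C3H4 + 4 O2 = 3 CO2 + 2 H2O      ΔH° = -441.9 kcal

(a) as written (C2H2 already on the reactant side): -300.1 kcal
(b) × 3 (scale by 3 for the 3 HCHO): (3)·(-125.9) = -377.7 kcal
(c) reversed (reverse to put C3H4 on the product side): +441.9 kcal
Since enthalpy is a state function, ΔH° = (1)·(-300.1) + (3)·(-125.9) + (-1)·(-441.9) = -235.9 kcal

ΔH° = -235.9 kcal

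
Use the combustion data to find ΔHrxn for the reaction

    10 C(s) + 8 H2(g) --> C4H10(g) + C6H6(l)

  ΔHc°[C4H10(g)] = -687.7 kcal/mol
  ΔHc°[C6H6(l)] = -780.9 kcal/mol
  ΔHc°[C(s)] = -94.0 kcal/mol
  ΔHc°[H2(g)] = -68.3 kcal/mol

ΔHrxn = -17.8 kcal/mol

With combustion enthalpies, reactants minus products:
= [10·(-94.0) + 8·(-68.3)] − [1·(-687.7) + 1·(-780.9)]
= -17.8 kcal/mol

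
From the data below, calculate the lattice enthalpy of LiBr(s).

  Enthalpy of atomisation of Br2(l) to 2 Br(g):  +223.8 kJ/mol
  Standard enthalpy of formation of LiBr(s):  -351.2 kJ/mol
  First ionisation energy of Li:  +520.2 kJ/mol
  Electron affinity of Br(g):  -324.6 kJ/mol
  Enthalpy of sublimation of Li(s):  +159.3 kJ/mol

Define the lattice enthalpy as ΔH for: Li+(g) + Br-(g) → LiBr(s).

ΔHf° = 1·ΔHsub + 1·(ΣIE) + 1/2·D(Br2) + 1·EA + U
-351.2 = 1·(+159.3) + 1·(+520.2) + 1/2·(+223.8) + 1·(-324.6) + U
U = -351.2 − (+466.8) = -818.0 kJ/mol

U = -818.0 kJ/mol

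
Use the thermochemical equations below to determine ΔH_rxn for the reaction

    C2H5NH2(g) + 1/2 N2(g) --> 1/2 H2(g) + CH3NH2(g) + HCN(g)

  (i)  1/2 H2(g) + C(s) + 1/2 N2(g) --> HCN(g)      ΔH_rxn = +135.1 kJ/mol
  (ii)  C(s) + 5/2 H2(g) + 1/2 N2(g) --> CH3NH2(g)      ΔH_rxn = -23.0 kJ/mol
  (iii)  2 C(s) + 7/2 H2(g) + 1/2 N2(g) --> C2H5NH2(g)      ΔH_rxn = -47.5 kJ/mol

ΔH_rxn = 159.6 kJ/mol

(i) as written: +135.1 kJ/mol
(ii) as written: -23.0 kJ/mol
(iii) reversed: +47.5 kJ/mol
ΔH_rxn = (+135.1) + (-23.0) + (+47.5) = 159.6 kJ/mol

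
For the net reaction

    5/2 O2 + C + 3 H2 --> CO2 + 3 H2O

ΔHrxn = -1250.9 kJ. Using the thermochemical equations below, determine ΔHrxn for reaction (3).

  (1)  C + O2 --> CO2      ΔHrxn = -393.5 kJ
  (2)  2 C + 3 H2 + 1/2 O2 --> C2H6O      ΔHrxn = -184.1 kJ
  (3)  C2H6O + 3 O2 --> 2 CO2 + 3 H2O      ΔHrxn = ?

ΔHrxn = -1460.3 kJ

(1) reversed: +393.5 kJ
(2) as written: -184.1 kJ
(3) as written: contributes x
-1250.9 = (+393.5) + (-184.1) + x
x = (-1250.9 − (+209.4)) / (1) = -1460.3 kJ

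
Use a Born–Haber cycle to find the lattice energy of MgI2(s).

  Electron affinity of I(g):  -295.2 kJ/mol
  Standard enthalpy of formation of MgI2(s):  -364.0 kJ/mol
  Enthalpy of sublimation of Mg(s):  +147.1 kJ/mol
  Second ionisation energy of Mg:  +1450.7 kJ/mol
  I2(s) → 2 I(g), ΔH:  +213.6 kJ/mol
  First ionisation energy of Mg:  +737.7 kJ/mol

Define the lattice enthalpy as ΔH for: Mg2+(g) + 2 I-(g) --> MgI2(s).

U = -2322.7 kJ/mol

ΔHf° = 1·ΔHsub + 1·(ΣIE) + 1·D(I2) + 2·EA + U
-364.0 = 1·(+147.1) + 1·(+2188.4) + 1·(+213.6) + 2·(-295.2) + U
U = -364.0 − (+1958.7) = -2322.7 kJ/mol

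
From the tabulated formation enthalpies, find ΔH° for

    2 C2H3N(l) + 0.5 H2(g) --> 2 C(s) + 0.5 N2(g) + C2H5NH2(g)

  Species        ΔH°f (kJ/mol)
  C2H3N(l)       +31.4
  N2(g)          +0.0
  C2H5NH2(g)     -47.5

ΔH°rxn = Σ nΔHf°(products) − Σ nΔHf°(reactants).
Products: 2·(+0.0) + 1/2·(+0.0) + 1·(-47.5) = -47.5
Reactants: 2·(+31.4) + 1/2·(+0.0) = +62.8
ΔH° = (-47.5) − (+62.8) = -110.3 kJ/mol

ΔH° = -110.3 kJ/mol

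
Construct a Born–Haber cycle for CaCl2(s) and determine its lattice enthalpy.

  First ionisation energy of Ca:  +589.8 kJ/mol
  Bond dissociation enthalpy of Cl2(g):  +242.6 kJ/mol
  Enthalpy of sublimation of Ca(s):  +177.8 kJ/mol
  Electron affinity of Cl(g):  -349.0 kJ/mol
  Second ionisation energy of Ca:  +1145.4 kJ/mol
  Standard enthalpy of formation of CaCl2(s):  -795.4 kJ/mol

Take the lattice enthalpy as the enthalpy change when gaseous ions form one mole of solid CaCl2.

U = -2253.0 kJ/mol

ΔHf° = 1·ΔHsub + 1·(ΣIE) + 1·D(Cl2) + 2·EA + U
-795.4 = 1·(+177.8) + 1·(+1735.2) + 1·(+242.6) + 2·(-349.0) + U
U = -795.4 − (+1457.6) = -2253.0 kJ/mol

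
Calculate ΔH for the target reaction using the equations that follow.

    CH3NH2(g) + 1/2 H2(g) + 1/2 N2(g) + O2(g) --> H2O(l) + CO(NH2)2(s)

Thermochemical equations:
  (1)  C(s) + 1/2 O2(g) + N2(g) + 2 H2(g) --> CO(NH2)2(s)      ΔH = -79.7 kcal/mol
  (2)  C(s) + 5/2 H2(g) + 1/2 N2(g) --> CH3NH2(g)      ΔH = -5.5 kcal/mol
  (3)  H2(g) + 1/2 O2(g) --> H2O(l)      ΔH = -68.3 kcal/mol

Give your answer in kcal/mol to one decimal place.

ΔH = -142.5 kcal/mol

(1) as written (CO(NH2)2(s) already on the product side): -79.7 kcal/mol
(2) reversed (CH3NH2(g) must end up as a reactant): +5.5 kcal/mol
(3) as written (H2O(l) already on the product side): -68.3 kcal/mol
Summing the manipulated equations, ΔH = (-79.7) + (+5.5) + (-68.3) = -142.5 kcal/mol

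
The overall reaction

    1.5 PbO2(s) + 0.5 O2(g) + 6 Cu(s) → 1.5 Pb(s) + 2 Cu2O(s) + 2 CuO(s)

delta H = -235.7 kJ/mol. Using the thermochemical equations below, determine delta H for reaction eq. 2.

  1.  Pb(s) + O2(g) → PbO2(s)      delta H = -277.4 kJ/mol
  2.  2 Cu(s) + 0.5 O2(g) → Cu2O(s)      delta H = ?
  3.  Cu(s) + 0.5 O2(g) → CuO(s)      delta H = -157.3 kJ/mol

delta H = -168.6 kJ/mol

eq. 1 reversed and × 3/2 (PbO2(s) must end up as a reactant; scale by 3/2 for the 3/2 PbO2(s)): (-3/2)·(-277.4) = +416.1 kJ/mol
eq. 2 × 2 (×2 to match 2 Cu2O(s) in the target): contributes 2·x
eq. 3 × 2 (×2 to match 2 CuO(s) in the target): (2)·(-157.3) = -314.6 kJ/mol
-235.7 = (+416.1) + (-314.6) + 2·x
x = (-235.7 − (+101.5)) / (2) = -168.6 kJ/mol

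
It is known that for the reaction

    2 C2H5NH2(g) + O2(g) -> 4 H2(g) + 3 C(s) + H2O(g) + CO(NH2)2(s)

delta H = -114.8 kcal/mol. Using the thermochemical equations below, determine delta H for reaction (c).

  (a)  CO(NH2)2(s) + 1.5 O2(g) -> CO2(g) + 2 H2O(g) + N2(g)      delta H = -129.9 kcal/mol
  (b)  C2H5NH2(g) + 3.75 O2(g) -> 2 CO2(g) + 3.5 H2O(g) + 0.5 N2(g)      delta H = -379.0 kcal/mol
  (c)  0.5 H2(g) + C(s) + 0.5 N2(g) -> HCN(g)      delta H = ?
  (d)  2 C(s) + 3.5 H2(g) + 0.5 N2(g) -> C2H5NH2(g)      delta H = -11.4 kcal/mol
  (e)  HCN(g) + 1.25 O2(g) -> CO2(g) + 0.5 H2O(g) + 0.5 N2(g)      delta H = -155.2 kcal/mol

delta H = 32.3 kcal/mol

(a) reversed: +129.9 kcal/mol
(b) as written: -379.0 kcal/mol
(c) reversed: contributes −x
(d) reversed: +11.4 kcal/mol
(e) reversed: +155.2 kcal/mol
-114.8 = (+129.9) + (-379.0) + (+11.4) + (+155.2) − x
x = (-114.8 − (-82.5)) / (-1) = 32.3 kcal/mol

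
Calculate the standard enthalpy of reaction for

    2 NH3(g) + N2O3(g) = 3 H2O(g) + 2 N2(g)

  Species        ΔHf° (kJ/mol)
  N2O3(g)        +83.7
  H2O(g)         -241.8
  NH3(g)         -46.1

ΔH°rxn = -716.9 kJ/mol

ΔH°rxn = Σ nΔHf°(products) − Σ nΔHf°(reactants).
Products: 3·(-241.8) + 2·(+0.0) = -725.4
Reactants: 2·(-46.1) + 1·(+83.7) = -8.5
ΔH°rxn = (-725.4) − (-8.5) = -716.9 kJ/mol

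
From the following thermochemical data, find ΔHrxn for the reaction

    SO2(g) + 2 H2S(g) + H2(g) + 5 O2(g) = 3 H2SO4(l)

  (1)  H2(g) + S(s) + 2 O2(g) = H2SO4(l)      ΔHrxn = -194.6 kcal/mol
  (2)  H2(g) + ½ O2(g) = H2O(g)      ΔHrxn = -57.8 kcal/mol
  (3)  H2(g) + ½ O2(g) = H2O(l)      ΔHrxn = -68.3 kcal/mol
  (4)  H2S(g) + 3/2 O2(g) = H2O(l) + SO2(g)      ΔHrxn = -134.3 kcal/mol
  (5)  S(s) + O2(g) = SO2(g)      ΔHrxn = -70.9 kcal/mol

ΔHrxn = -503.1 kcal/mol

(1) × 3: (3)·(-194.6) = -583.8 kcal/mol
(2): not needed.
(3) reversed and × 2: (-2)·(-68.3) = +136.6 kcal/mol
(4) × 2: (2)·(-134.3) = -268.6 kcal/mol
(5) reversed and × 3: (-3)·(-70.9) = +212.7 kcal/mol
By Hess's law, ΔHrxn = (-583.8) + (+136.6) + (-268.6) + (+212.7) = -503.1 kcal/mol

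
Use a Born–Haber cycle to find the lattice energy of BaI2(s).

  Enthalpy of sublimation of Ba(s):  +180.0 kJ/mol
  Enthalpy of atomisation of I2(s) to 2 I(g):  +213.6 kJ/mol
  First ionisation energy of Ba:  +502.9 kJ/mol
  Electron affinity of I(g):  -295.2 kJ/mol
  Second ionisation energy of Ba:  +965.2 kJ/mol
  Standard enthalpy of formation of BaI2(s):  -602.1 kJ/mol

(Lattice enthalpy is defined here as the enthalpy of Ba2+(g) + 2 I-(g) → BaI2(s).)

U = -1873.4 kJ/mol

ΔHf° = 1·ΔHsub + 1·(ΣIE) + 1·D(I2) + 2·EA + U
-602.1 = 1·(+180.0) + 1·(+1468.1) + 1·(+213.6) + 2·(-295.2) + U
U = -602.1 − (+1271.3) = -1873.4 kJ/mol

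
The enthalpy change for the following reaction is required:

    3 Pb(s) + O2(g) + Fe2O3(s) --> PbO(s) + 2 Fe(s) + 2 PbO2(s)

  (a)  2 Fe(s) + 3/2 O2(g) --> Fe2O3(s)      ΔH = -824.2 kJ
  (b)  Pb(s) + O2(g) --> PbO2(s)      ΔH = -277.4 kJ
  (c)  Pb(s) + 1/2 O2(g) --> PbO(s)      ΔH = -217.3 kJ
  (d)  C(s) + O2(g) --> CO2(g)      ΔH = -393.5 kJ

ΔH = 52.1 kJ

(a) reversed (reverse to put Fe2O3(s) on the reactant side): +824.2 kJ
(b) × 2 (scale by 2 for the 2 PbO2(s)): (2)·(-277.4) = -554.8 kJ
(c) as written (PbO(s) already on the product side): -217.3 kJ
(d): not needed (C(s) appears nowhere else).
By Hess's law, ΔH = (+824.2) + (-554.8) + (-217.3) = 52.1 kJ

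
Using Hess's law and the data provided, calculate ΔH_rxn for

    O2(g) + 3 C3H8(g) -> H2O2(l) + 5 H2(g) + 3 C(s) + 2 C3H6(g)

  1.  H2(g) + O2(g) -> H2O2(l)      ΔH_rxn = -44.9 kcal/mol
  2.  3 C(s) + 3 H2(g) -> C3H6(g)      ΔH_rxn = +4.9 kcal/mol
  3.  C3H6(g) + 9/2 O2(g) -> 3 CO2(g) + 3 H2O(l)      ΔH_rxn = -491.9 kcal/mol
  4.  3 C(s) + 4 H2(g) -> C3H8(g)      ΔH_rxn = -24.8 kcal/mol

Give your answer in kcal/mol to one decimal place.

eq. 1 as written: -44.9 kcal/mol
eq. 2 × 2: (2)·(+4.9) = +9.8 kcal/mol
eq. 3: not needed.
eq. 4 reversed and × 3: (-3)·(-24.8) = +74.4 kcal/mol
ΔH_rxn = (1)·(-44.9) + (2)·(+4.9) + (-3)·(-24.8) = 39.3 kcal/mol

ΔH_rxn = 39.3 kcal/mol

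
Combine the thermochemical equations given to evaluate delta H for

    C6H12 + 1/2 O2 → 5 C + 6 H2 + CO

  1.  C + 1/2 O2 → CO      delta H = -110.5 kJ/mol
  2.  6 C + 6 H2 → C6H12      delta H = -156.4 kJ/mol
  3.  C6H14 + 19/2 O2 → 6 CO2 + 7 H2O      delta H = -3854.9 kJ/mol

delta H = 45.9 kJ/mol

eq. 1 as written (CO already on the product side): -110.5 kJ/mol
eq. 2 reversed (reverse to put C6H12 on the reactant side): +156.4 kJ/mol
eq. 3: not needed (C6H14 appears nowhere else).
Combining the equations, delta H = (1)·(-110.5) + (-1)·(-156.4) = 45.9 kJ/mol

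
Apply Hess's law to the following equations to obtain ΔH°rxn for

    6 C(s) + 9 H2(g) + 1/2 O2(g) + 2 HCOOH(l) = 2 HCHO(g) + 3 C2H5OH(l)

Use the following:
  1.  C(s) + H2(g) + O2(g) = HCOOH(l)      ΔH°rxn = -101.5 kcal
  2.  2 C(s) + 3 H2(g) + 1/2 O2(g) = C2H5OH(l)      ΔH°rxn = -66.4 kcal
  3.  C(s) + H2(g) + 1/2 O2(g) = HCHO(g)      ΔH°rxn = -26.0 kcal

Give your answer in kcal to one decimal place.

ΔH°rxn = -48.2 kcal

eq. 1 reversed and × 2: (-2)·(-101.5) = +203.0 kcal
eq. 2 × 3: (3)·(-66.4) = -199.2 kcal
eq. 3 × 2: (2)·(-26.0) = -52.0 kcal
ΔH°rxn = (+203.0) + (-199.2) + (-52.0) = -48.2 kcal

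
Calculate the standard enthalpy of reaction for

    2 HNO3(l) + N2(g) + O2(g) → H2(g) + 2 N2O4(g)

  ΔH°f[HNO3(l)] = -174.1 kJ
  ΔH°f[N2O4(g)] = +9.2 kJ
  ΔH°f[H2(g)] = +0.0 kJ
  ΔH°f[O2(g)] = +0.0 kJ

ΔHrxn = 366.6 kJ

Products: 1·(+0.0) + 2·(+9.2) = +18.4
Reactants: 2·(-174.1) + 1·(+0.0) + 1·(+0.0) = -348.2
ΔHrxn = (+18.4) − (-348.2) = 366.6 kJ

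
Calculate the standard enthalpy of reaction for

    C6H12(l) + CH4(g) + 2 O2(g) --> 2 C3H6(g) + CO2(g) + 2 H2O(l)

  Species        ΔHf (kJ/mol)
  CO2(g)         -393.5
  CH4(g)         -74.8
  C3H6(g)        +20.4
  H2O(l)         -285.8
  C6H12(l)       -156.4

ΔH°rxn = -693.1 kJ/mol

ΔH°rxn = Σ nΔHf°(products) − Σ nΔHf°(reactants).
Products: 2·(+20.4) + 1·(-393.5) + 2·(-285.8) = -924.3
Reactants: 1·(-156.4) + 1·(-74.8) + 2·(+0.0) = -231.2
ΔH°rxn = (-924.3) − (-231.2) = -693.1 kJ/mol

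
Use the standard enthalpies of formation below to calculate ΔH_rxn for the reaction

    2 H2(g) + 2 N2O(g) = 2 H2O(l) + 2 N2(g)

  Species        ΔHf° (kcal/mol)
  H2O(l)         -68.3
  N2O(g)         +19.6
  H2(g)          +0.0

Products: 2·(-68.3) + 2·(+0.0) = -136.6
Reactants: 2·(+0.0) + 2·(+19.6) = +39.2
ΔH_rxn = (-136.6) − (+39.2) = -175.8 kcal/mol

ΔH_rxn = -175.8 kcal/mol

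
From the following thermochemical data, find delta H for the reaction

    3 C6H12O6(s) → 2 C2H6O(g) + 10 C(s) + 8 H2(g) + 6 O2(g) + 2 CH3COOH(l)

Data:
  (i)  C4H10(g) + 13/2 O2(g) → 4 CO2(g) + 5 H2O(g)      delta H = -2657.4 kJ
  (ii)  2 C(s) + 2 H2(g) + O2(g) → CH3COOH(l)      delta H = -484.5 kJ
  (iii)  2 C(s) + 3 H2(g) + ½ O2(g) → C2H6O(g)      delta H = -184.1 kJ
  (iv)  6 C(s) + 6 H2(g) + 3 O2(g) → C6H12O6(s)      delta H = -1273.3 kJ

delta H = 2482.7 kJ

(i): not needed.
(ii) × 2: (2)·(-484.5) = -969.0 kJ
(iii) × 2: (2)·(-184.1) = -368.2 kJ
(iv) reversed and × 3: (-3)·(-1273.3) = +3819.9 kJ
delta H = (-969.0) + (-368.2) + (+3819.9) = 2482.7 kJ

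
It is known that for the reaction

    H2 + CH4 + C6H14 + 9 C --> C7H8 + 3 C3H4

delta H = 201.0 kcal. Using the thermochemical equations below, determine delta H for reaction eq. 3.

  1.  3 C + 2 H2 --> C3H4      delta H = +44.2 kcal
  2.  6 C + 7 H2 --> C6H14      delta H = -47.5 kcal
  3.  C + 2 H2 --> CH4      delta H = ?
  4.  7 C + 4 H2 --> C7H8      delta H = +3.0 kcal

delta H = -17.9 kcal

eq. 1 × 3 (scale by 3 for the 3 C3H4): (3)·(+44.2) = +132.6 kcal
eq. 2 reversed (C6H14 must end up as a reactant): +47.5 kcal
eq. 3 reversed (reverse to put CH4 on the reactant side): contributes −x
eq. 4 as written (C7H8 already on the product side): +3.0 kcal
+201.0 = (+132.6) + (+47.5) + (+3.0) − x
x = (+201.0 − (+183.1)) / (-1) = -17.9 kcal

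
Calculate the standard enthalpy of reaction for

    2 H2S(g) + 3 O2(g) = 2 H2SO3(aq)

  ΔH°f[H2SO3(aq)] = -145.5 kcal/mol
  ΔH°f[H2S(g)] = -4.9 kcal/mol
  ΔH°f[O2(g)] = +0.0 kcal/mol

ΔH° = -281.2 kcal/mol

Products: 2·(-145.5) = -291.0
Reactants: 2·(-4.9) + 3·(+0.0) = -9.8
ΔH° = (-291.0) − (-9.8) = -281.2 kcal/mol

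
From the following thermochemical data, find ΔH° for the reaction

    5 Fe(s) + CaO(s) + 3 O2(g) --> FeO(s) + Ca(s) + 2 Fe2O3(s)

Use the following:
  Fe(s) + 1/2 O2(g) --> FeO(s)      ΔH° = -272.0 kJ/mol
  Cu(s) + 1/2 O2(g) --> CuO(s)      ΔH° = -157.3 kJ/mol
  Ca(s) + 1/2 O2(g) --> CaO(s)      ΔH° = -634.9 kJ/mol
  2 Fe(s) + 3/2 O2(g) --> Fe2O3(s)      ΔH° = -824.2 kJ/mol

ΔH° = -1285.5 kJ/mol

equation 1 as written: -272.0 kJ/mol
equation 2: not needed.
equation 3 reversed: +634.9 kJ/mol
equation 4 × 2: (2)·(-824.2) = -1648.4 kJ/mol
Summing the manipulated equations, ΔH° = (-272.0) + (+634.9) + (-1648.4) = -1285.5 kJ/mol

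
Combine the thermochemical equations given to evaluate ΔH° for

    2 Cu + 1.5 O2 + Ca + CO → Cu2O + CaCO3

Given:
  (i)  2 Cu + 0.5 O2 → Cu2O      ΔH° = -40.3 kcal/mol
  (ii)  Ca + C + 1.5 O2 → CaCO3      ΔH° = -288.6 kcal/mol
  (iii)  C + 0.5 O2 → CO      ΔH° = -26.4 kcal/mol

(i) as written (Cu2O already on the product side): -40.3 kcal/mol
(ii) as written (CaCO3 already on the product side): -288.6 kcal/mol
(iii) reversed (CO must end up as a reactant): +26.4 kcal/mol
Since enthalpy is a state function, ΔH° = (1)·(-40.3) + (1)·(-288.6) + (-1)·(-26.4) = -302.5 kcal/mol

ΔH° = -302.5 kcal/mol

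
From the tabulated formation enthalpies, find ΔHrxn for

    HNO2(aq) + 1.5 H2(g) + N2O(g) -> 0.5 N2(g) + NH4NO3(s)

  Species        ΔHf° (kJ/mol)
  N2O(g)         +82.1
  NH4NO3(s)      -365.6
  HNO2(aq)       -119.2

Products: 1/2·(+0.0) + 1·(-365.6) = -365.6
Reactants: 1·(-119.2) + 3/2·(+0.0) + 1·(+82.1) = -37.1
ΔHrxn = (-365.6) − (-37.1) = -328.5 kJ/mol

ΔHrxn = -328.5 kJ/mol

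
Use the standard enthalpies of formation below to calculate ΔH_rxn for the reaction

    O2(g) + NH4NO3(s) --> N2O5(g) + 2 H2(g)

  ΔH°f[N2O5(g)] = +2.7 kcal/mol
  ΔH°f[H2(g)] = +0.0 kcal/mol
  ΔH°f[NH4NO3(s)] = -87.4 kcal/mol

ΔH°rxn = Σ nΔHf°(products) − Σ nΔHf°(reactants).
Products: 1·(+2.7) + 2·(+0.0) = +2.7
Reactants: 1·(+0.0) + 1·(-87.4) = -87.4
ΔH_rxn = (+2.7) − (-87.4) = 90.1 kcal/mol

ΔH_rxn = 90.1 kcal/mol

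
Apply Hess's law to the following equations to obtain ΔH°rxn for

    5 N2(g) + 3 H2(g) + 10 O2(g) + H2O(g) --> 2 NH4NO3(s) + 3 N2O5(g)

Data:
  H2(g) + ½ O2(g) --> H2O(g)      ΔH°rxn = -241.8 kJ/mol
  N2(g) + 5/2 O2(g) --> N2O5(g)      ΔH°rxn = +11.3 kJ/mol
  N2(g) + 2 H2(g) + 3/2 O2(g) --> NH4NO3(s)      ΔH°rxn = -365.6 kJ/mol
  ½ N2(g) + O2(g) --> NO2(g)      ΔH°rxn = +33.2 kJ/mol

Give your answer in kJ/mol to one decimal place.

equation 1 reversed: +241.8 kJ/mol
equation 2 × 3: (3)·(+11.3) = +33.9 kJ/mol
equation 3 × 2: (2)·(-365.6) = -731.2 kJ/mol
equation 4: not needed.
ΔH°rxn = (+241.8) + (+33.9) + (-731.2) = -455.5 kJ/mol

ΔH°rxn = -455.5 kJ/mol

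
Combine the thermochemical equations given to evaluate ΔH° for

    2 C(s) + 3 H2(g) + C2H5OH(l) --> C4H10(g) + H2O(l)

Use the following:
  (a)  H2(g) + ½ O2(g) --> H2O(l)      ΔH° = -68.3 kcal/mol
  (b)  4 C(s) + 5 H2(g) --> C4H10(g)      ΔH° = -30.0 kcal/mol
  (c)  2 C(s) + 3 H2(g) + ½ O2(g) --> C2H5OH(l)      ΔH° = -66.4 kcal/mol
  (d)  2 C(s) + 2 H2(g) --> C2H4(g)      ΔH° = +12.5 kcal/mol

ΔH° = -31.9 kcal/mol

(a) as written (H2O(l) already on the product side): -68.3 kcal/mol
(b) as written (C4H10(g) already on the product side): -30.0 kcal/mol
(c) reversed (C2H5OH(l) must end up as a reactant): +66.4 kcal/mol
(d): not needed (C2H4(g) appears nowhere else).
ΔH° = (1)·(-68.3) + (1)·(-30.0) + (-1)·(-66.4) = -31.9 kcal/mol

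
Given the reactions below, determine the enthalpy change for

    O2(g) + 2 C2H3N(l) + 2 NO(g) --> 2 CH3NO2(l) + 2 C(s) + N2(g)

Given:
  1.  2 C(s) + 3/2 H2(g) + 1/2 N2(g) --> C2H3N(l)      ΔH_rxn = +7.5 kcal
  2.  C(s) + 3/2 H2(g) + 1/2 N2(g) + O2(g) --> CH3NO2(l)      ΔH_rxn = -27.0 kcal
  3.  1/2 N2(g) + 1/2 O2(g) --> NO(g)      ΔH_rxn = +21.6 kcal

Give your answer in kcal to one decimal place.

ΔH_rxn = -112.2 kcal

eq. 1 reversed and × 2: (-2)·(+7.5) = -15.0 kcal
eq. 2 × 2: (2)·(-27.0) = -54.0 kcal
eq. 3 reversed and × 2: (-2)·(+21.6) = -43.2 kcal
ΔH_rxn = (-2)·(+7.5) + (2)·(-27.0) + (-2)·(+21.6) = -112.2 kcal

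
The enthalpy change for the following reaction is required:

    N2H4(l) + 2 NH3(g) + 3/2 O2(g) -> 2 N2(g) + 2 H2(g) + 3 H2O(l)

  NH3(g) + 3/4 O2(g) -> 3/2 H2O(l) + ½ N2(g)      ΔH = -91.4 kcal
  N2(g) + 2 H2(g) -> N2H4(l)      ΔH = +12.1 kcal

ΔH = -194.9 kcal

equation 1 × 2 (×2 to match 2 NH3(g) in the target): (2)·(-91.4) = -182.8 kcal
equation 2 reversed (reverse to put N2H4(l) on the reactant side): -12.1 kcal
Summing the manipulated equations, ΔH = (-182.8) + (-12.1) = -194.9 kcal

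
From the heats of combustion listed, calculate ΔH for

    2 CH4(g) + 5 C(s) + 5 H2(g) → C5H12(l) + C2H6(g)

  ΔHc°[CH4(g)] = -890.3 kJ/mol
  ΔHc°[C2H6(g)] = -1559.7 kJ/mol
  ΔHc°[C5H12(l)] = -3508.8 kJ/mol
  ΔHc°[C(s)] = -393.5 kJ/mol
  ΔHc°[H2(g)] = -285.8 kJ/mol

Using ΔH = Σ nΔHc°(reactants) − Σ nΔHc°(products):
= [2·(-890.3) + 5·(-393.5) + 5·(-285.8)] − [1·(-3508.8) + 1·(-1559.7)]
= -108.6 kJ/mol

ΔH = -108.6 kJ/mol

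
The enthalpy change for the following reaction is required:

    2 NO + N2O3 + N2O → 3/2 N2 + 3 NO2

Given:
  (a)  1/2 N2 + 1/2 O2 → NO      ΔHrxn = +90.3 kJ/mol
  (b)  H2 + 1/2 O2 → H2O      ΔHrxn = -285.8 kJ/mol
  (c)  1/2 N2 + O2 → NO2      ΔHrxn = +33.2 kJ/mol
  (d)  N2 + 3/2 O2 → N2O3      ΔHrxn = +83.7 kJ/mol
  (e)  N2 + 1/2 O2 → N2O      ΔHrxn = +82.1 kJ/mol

(a) reversed and × 2 (NO must end up as a reactant; scale by 2 for the 2 NO): (-2)·(+90.3) = -180.6 kJ/mol
(b): not needed (H2O appears nowhere else).
(c) × 3 (×3 to match 3 NO2 in the target): (3)·(+33.2) = +99.6 kJ/mol
(d) reversed (reverse to put N2O3 on the reactant side): -83.7 kJ/mol
(e) reversed (N2O must end up as a reactant): -82.1 kJ/mol
Combining the equations, ΔHrxn = (-2)·(+90.3) + (3)·(+33.2) + (-1)·(+83.7) + (-1)·(+82.1) = -246.8 kJ/mol

ΔHrxn = -246.8 kJ/mol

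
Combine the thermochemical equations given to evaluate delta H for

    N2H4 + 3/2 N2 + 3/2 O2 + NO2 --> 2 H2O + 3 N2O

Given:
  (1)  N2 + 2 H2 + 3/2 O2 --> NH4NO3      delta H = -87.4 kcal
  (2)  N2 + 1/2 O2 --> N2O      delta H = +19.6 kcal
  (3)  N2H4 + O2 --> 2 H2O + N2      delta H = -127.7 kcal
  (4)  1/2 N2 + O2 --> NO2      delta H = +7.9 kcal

delta H = -76.8 kcal

(1): not needed (H2 appears nowhere else).
(2) × 3 (×3 to match 3 N2O in the target): (3)·(+19.6) = +58.8 kcal
(3) as written (N2H4 already on the reactant side): -127.7 kcal
(4) reversed (NO2 must end up as a reactant): -7.9 kcal
Combining the equations, delta H = (3)·(+19.6) + (1)·(-127.7) + (-1)·(+7.9) = -76.8 kcal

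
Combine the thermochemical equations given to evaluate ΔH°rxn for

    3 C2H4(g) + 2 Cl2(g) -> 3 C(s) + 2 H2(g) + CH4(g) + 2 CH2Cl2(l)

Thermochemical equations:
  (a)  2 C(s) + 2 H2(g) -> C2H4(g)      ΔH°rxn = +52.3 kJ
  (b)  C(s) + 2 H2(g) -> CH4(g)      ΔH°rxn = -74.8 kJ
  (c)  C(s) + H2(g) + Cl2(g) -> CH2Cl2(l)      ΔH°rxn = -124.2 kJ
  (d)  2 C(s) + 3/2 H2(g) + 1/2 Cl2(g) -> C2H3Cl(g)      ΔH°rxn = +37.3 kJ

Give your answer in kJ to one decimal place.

(a) reversed and × 3 (C2H4(g) must end up as a reactant; ×3 to match 3 C2H4(g) in the target): (-3)·(+52.3) = -156.9 kJ
(b) as written (CH4(g) already on the product side): -74.8 kJ
(c) × 2 (scale by 2 for the 2 CH2Cl2(l)): (2)·(-124.2) = -248.4 kJ
(d): not needed (C2H3Cl(g) appears nowhere else).
By Hess's law, ΔH°rxn = (-156.9) + (-74.8) + (-248.4) = -480.1 kJ

ΔH°rxn = -480.1 kJ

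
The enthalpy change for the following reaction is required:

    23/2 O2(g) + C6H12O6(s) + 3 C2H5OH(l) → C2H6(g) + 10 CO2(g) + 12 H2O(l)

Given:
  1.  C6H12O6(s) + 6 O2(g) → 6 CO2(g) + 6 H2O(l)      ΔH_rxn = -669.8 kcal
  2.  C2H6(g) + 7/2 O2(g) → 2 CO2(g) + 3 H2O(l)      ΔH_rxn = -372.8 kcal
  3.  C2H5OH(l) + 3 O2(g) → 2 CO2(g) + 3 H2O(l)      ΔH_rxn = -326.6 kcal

eq. 1 as written: -669.8 kcal
eq. 2 reversed: +372.8 kcal
eq. 3 × 3: (3)·(-326.6) = -979.8 kcal
Combining the equations, ΔH_rxn = (-669.8) + (+372.8) + (-979.8) = -1276.8 kcal

ΔH_rxn = -1276.8 kcal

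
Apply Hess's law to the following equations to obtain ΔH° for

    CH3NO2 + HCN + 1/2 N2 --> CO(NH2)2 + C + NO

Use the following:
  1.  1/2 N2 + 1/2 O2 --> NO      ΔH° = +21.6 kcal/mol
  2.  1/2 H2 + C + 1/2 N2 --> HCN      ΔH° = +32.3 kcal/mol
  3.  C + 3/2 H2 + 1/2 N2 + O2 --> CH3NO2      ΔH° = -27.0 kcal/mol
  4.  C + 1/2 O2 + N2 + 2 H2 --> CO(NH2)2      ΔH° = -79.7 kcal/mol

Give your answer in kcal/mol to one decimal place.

eq. 1 as written (NO already on the product side): +21.6 kcal/mol
eq. 2 reversed (HCN must end up as a reactant): -32.3 kcal/mol
eq. 3 reversed (reverse to put CH3NO2 on the reactant side): +27.0 kcal/mol
eq. 4 as written (CO(NH2)2 already on the product side): -79.7 kcal/mol
ΔH° = (1)·(+21.6) + (-1)·(+32.3) + (-1)·(-27.0) + (1)·(-79.7) = -63.4 kcal/mol

ΔH° = -63.4 kcal/mol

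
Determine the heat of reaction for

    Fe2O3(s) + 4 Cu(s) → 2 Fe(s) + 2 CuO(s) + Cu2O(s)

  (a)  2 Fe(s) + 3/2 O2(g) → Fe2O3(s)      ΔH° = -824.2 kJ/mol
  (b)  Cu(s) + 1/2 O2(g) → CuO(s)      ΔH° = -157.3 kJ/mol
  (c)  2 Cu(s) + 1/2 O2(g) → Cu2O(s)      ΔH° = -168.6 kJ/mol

ΔH° = 341.0 kJ/mol

(a) reversed: +824.2 kJ/mol
(b) × 2: (2)·(-157.3) = -314.6 kJ/mol
(c) as written: -168.6 kJ/mol
By Hess's law, ΔH° = (+824.2) + (-314.6) + (-168.6) = 341.0 kJ/mol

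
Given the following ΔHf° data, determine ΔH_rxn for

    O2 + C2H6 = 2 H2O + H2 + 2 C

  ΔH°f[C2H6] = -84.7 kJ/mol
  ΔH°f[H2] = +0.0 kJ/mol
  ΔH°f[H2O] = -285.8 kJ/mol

Products: 2·(-285.8) + 1·(+0.0) + 2·(+0.0) = -571.6
Reactants: 1·(+0.0) + 1·(-84.7) = -84.7
ΔH_rxn = (-571.6) − (-84.7) = -486.9 kJ/mol

ΔH_rxn = -486.9 kJ/mol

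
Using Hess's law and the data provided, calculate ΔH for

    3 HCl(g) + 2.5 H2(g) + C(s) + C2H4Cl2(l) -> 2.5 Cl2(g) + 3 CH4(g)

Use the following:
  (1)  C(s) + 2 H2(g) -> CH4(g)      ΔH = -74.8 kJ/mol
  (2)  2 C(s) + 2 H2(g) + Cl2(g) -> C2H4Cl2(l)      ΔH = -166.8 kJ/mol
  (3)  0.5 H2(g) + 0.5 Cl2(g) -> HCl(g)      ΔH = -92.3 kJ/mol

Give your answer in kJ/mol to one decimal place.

ΔH = 219.3 kJ/mol

(1) × 3: (3)·(-74.8) = -224.4 kJ/mol
(2) reversed: +166.8 kJ/mol
(3) reversed and × 3: (-3)·(-92.3) = +276.9 kJ/mol
Summing the manipulated equations, ΔH = (-224.4) + (+166.8) + (+276.9) = 219.3 kJ/mol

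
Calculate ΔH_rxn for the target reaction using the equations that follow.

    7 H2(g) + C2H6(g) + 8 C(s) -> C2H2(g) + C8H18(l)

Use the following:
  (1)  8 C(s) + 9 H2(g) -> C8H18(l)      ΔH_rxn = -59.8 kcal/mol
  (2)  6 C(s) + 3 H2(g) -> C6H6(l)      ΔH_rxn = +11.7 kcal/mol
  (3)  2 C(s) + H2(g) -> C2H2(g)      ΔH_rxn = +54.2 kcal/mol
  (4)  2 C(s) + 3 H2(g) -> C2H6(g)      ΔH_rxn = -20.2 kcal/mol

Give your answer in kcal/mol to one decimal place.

ΔH_rxn = 14.6 kcal/mol

(1) as written: -59.8 kcal/mol
(2): not needed.
(3) as written: +54.2 kcal/mol
(4) reversed: +20.2 kcal/mol
ΔH_rxn = (1)·(-59.8) + (1)·(+54.2) + (-1)·(-20.2) = 14.6 kcal/mol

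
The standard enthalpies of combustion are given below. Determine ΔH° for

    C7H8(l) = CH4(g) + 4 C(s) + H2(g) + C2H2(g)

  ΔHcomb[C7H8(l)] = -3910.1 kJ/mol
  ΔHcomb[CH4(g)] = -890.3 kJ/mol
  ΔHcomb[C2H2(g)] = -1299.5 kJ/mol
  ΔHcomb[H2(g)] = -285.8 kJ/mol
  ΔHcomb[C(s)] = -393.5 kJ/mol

With combustion enthalpies, reactants minus products:
= [1·(-3910.1)] − [1·(-890.3) + 4·(-393.5) + 1·(-285.8) + 1·(-1299.5)]
= 139.5 kJ/mol

ΔH° = 139.5 kJ/mol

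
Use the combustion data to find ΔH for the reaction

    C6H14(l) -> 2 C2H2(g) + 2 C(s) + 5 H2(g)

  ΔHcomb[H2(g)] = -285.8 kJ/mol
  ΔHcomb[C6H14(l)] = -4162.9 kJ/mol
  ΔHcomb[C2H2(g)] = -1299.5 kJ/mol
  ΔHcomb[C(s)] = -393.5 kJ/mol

ΔH = 652.1 kJ/mol

With combustion enthalpies, reactants minus products:
= [1·(-4162.9)] − [2·(-1299.5) + 2·(-393.5) + 5·(-285.8)]
= 652.1 kJ/mol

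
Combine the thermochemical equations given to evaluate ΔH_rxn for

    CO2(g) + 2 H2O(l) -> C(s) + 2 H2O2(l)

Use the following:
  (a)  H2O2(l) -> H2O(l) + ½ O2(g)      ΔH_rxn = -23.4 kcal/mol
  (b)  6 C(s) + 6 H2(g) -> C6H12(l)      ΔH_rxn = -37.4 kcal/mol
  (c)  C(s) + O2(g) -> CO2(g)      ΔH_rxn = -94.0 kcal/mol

(a) reversed and × 2: (-2)·(-23.4) = +46.8 kcal/mol
(b): not needed.
(c) reversed: +94.0 kcal/mol
By Hess's law, ΔH_rxn = (-2)·(-23.4) + (-1)·(-94.0) = 140.8 kcal/mol

ΔH_rxn = 140.8 kcal/mol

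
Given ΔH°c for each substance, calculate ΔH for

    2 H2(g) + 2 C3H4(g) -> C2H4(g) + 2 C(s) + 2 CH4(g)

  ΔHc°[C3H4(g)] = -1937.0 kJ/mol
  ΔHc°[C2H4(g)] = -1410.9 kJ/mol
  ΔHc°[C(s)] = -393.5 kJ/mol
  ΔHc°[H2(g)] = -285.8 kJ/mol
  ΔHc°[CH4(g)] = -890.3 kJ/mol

ΔH = -467.1 kJ/mol

Using ΔH = Σ nΔHc°(reactants) − Σ nΔHc°(products):
= [2·(-285.8) + 2·(-1937.0)] − [1·(-1410.9) + 2·(-393.5) + 2·(-890.3)]
= -467.1 kJ/mol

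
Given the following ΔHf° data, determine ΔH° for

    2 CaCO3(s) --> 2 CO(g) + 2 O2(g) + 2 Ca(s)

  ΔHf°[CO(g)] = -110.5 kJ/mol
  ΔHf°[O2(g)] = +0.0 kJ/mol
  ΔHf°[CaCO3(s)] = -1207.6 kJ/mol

Products: 2·(-110.5) + 2·(+0.0) + 2·(+0.0) = -221.0
Reactants: 2·(-1207.6) = -2415.2
ΔH° = (-221.0) − (-2415.2) = 2194.2 kJ/mol

ΔH° = 2194.2 kJ/mol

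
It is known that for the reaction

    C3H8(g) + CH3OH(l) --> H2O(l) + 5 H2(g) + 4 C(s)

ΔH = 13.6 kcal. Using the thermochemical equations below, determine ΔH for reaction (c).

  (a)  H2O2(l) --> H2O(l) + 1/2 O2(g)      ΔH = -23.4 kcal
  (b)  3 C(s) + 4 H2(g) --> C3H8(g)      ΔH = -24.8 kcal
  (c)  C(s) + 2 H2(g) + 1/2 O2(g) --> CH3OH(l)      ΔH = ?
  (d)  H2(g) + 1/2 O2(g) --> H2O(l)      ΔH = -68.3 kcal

ΔH = -57.1 kcal

(a): not needed (H2O2(l) appears nowhere else).
(b) reversed (C3H8(g) must end up as a reactant): +24.8 kcal
(c) reversed (CH3OH(l) must end up as a reactant): contributes −x
(d) as written: -68.3 kcal
+13.6 = (+24.8) + (-68.3) − x
x = (+13.6 − (-43.5)) / (-1) = -57.1 kcal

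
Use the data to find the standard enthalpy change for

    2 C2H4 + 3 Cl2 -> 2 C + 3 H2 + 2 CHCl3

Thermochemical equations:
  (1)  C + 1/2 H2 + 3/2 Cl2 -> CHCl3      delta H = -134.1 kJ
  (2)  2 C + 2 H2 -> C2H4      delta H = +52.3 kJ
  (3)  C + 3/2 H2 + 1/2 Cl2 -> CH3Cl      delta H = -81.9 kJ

delta H = -372.8 kJ

(1) × 2 (×2 to match 2 CHCl3 in the target): (2)·(-134.1) = -268.2 kJ
(2) reversed and × 2 (reverse to put C2H4 on the reactant side; scale by 2 for the 2 C2H4): (-2)·(+52.3) = -104.6 kJ
(3): not needed (CH3Cl appears nowhere else).
Since enthalpy is a state function, delta H = (2)·(-134.1) + (-2)·(+52.3) = -372.8 kJ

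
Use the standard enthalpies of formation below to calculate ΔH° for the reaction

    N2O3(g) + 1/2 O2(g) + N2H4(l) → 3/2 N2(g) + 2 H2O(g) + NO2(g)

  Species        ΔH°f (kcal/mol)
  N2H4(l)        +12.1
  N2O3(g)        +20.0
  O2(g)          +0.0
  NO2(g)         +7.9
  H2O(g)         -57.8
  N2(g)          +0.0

Products: 3/2·(+0.0) + 2·(-57.8) + 1·(+7.9) = -107.7
Reactants: 1·(+20.0) + 1/2·(+0.0) + 1·(+12.1) = +32.1
ΔH° = (-107.7) − (+32.1) = -139.8 kcal/mol

ΔH° = -139.8 kcal/mol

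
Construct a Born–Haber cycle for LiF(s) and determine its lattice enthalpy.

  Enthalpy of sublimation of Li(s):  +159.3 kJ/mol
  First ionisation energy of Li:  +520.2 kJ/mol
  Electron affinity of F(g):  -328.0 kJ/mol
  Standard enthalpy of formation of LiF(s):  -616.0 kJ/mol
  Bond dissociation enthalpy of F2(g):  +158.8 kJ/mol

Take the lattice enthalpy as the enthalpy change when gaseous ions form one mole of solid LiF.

ΔHf° = 1·ΔHsub + 1·(ΣIE) + 1/2·D(F2) + 1·EA + U
-616.0 = 1·(+159.3) + 1·(+520.2) + 1/2·(+158.8) + 1·(-328.0) + U
U = -616.0 − (+430.9) = -1046.9 kJ/mol

U = -1046.9 kJ/mol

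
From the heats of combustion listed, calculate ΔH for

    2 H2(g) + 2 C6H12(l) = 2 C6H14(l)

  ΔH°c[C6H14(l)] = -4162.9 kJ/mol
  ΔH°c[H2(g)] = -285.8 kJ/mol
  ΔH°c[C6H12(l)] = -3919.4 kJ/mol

ΔH = -84.6 kJ/mol

Using ΔH = Σ nΔHc°(reactants) − Σ nΔHc°(products):
= [2·(-285.8) + 2·(-3919.4)] − [2·(-4162.9)]
= -84.6 kJ/mol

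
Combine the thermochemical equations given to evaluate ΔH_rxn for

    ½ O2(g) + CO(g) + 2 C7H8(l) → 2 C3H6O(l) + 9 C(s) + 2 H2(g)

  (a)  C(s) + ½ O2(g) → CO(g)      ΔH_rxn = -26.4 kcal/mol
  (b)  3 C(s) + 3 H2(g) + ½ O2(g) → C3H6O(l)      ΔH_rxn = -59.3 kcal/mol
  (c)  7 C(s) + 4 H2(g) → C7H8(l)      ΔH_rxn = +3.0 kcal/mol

(a) reversed (reverse to put CO(g) on the reactant side): +26.4 kcal/mol
(b) × 2 (×2 to match 2 C3H6O(l) in the target): (2)·(-59.3) = -118.6 kcal/mol
(c) reversed and × 2 (C7H8(l) must end up as a reactant; scale by 2 for the 2 C7H8(l)): (-2)·(+3.0) = -6.0 kcal/mol
ΔH_rxn = (+26.4) + (-118.6) + (-6.0) = -98.2 kcal/mol

ΔH_rxn = -98.2 kcal/mol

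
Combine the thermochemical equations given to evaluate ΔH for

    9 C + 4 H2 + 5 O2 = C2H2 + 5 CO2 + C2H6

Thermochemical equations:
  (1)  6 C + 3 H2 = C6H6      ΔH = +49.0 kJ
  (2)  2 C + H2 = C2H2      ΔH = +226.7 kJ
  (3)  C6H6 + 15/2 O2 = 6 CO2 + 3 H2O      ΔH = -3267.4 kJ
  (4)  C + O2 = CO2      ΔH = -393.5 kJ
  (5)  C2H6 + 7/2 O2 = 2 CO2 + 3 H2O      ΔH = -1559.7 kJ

(1) as written: +49.0 kJ
(2) as written: +226.7 kJ
(3) as written: -3267.4 kJ
(4) as written: -393.5 kJ
(5) reversed: +1559.7 kJ
ΔH = (1)·(+49.0) + (1)·(+226.7) + (1)·(-3267.4) + (1)·(-393.5) + (-1)·(-1559.7) = -1825.5 kJ

ΔH = -1825.5 kJ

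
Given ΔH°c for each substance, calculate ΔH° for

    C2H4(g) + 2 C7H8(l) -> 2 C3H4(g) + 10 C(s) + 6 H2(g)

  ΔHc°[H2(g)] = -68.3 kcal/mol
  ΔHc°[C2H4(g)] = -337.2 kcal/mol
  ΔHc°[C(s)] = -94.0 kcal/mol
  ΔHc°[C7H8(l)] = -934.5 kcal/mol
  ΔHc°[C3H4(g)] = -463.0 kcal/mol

ΔH° = 69.6 kcal/mol

Using ΔH = Σ nΔHc°(reactants) − Σ nΔHc°(products):
= [1·(-337.2) + 2·(-934.5)] − [2·(-463.0) + 10·(-94.0) + 6·(-68.3)]
= 69.6 kcal/mol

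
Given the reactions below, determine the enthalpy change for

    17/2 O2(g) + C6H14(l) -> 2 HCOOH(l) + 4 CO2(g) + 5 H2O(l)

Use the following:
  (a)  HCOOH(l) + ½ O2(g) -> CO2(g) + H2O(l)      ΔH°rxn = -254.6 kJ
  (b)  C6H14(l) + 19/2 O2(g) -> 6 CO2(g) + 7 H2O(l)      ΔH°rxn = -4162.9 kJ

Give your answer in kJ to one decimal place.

(a) reversed and × 2 (reverse to put HCOOH(l) on the product side; scale by 2 for the 2 HCOOH(l)): (-2)·(-254.6) = +509.2 kJ
(b) as written (C6H14(l) already on the reactant side): -4162.9 kJ
Summing the manipulated equations, ΔH°rxn = (-2)·(-254.6) + (1)·(-4162.9) = -3653.7 kJ

ΔH°rxn = -3653.7 kJ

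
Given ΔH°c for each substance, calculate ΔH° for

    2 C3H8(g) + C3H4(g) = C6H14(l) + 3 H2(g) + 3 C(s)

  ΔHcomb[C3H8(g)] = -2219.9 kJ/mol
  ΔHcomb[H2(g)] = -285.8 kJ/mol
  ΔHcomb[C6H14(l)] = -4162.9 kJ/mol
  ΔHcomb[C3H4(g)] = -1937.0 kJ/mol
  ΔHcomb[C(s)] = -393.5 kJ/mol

With combustion enthalpies, reactants minus products:
= [2·(-2219.9) + 1·(-1937.0)] − [1·(-4162.9) + 3·(-285.8) + 3·(-393.5)]
= -176.0 kJ/mol

ΔH° = -176.0 kJ/mol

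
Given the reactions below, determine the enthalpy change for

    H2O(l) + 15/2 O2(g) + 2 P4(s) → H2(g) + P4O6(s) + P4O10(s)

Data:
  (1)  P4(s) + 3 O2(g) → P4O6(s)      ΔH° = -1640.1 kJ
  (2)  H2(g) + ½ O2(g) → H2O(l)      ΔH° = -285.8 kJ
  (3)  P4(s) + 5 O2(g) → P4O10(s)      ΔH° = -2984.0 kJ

ΔH° = -4338.3 kJ

(1) as written (P4O6(s) already on the product side): -1640.1 kJ
(2) reversed (reverse to put H2O(l) on the reactant side): +285.8 kJ
(3) as written (P4O10(s) already on the product side): -2984.0 kJ
Since enthalpy is a state function, ΔH° = (-1640.1) + (+285.8) + (-2984.0) = -4338.3 kJ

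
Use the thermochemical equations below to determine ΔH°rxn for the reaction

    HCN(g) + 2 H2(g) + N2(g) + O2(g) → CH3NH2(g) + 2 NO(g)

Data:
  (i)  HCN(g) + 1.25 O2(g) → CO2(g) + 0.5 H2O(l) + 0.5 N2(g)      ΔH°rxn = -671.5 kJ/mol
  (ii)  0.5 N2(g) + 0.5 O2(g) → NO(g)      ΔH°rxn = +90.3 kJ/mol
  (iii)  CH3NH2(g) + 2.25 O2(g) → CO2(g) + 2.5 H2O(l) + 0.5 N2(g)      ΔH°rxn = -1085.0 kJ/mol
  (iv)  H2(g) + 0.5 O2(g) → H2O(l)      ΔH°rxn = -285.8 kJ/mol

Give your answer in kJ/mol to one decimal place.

(i) as written (HCN(g) already on the reactant side): -671.5 kJ/mol
(ii) × 2 (×2 to match 2 NO(g) in the target): (2)·(+90.3) = +180.6 kJ/mol
(iii) reversed (CH3NH2(g) must end up as a product): +1085.0 kJ/mol
(iv) × 2 (scale by 2 for the 2 H2(g)): (2)·(-285.8) = -571.6 kJ/mol
ΔH°rxn = (1)·(-671.5) + (2)·(+90.3) + (-1)·(-1085.0) + (2)·(-285.8) = 22.5 kJ/mol

ΔH°rxn = 22.5 kJ/mol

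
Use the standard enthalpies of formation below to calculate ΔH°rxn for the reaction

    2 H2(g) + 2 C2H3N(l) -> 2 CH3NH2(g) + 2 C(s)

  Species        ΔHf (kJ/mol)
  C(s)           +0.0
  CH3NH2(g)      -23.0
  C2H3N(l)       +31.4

Products: 2·(-23.0) + 2·(+0.0) = -46.0
Reactants: 2·(+0.0) + 2·(+31.4) = +62.8
ΔH°rxn = (-46.0) − (+62.8) = -108.8 kJ/mol

ΔH°rxn = -108.8 kJ/mol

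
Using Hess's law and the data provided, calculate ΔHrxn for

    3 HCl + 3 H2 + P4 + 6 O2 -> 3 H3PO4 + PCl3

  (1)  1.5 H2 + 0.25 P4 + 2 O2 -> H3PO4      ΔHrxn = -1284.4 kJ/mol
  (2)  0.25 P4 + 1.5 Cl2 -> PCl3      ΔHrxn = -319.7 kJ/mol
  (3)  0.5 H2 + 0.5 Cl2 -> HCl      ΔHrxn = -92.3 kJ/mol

(1) × 3: (3)·(-1284.4) = -3853.2 kJ/mol
(2) as written: -319.7 kJ/mol
(3) reversed and × 3: (-3)·(-92.3) = +276.9 kJ/mol
ΔHrxn = (-3853.2) + (-319.7) + (+276.9) = -3896.0 kJ/mol

ΔHrxn = -3896.0 kJ/mol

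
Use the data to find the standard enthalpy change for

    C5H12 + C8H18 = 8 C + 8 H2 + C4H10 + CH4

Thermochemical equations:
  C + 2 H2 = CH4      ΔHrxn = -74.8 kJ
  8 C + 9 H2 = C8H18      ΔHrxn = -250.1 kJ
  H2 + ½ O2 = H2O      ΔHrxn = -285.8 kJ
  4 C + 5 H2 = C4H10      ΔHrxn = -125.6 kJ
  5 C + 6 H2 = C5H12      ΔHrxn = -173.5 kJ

ΔHrxn = 223.2 kJ

equation 1 as written: -74.8 kJ
equation 2 reversed: +250.1 kJ
equation 3: not needed.
equation 4 as written: -125.6 kJ
equation 5 reversed: +173.5 kJ
Combining the equations, ΔHrxn = (-74.8) + (+250.1) + (-125.6) + (+173.5) = 223.2 kJ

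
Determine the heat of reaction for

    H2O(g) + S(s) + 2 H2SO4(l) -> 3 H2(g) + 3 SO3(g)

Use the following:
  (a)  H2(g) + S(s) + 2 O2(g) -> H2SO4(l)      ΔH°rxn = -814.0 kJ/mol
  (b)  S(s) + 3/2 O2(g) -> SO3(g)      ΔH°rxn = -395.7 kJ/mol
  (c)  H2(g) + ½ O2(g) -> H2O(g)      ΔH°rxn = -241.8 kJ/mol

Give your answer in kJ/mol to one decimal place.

(a) reversed and × 2: (-2)·(-814.0) = +1628.0 kJ/mol
(b) × 3: (3)·(-395.7) = -1187.1 kJ/mol
(c) reversed: +241.8 kJ/mol
ΔH°rxn = (-2)·(-814.0) + (3)·(-395.7) + (-1)·(-241.8) = 682.7 kJ/mol

ΔH°rxn = 682.7 kJ/mol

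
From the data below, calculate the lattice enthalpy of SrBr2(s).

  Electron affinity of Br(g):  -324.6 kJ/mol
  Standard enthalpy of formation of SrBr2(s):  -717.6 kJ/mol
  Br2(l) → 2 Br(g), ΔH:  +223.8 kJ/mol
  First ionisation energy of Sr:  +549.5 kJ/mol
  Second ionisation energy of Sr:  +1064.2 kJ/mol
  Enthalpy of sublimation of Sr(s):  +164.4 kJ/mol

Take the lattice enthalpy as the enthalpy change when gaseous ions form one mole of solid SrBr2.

U = -2070.3 kJ/mol

ΔHf° = 1·ΔHsub + 1·(ΣIE) + 1·D(Br2) + 2·EA + U
-717.6 = 1·(+164.4) + 1·(+1613.7) + 1·(+223.8) + 2·(-324.6) + U
U = -717.6 − (+1352.7) = -2070.3 kJ/mol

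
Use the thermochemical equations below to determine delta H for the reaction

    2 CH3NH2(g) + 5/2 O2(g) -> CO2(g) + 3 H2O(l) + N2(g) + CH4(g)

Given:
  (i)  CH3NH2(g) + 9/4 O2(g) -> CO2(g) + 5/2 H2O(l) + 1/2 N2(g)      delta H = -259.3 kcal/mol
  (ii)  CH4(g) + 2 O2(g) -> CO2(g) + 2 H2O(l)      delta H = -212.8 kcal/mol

delta H = -305.8 kcal/mol

(i) × 2 (scale by 2 for the 2 CH3NH2(g)): (2)·(-259.3) = -518.6 kcal/mol
(ii) reversed (reverse to put CH4(g) on the product side): +212.8 kcal/mol
Since enthalpy is a state function, delta H = (-518.6) + (+212.8) = -305.8 kcal/mol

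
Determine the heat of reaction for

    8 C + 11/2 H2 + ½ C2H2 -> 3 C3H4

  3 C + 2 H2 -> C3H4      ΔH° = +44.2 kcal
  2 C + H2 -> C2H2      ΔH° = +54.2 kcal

equation 1 × 3: (3)·(+44.2) = +132.6 kcal
equation 2 reversed and × 1/2: (-1/2)·(+54.2) = -27.1 kcal
ΔH° = (+132.6) + (-27.1) = 105.5 kcal

ΔH° = 105.5 kcal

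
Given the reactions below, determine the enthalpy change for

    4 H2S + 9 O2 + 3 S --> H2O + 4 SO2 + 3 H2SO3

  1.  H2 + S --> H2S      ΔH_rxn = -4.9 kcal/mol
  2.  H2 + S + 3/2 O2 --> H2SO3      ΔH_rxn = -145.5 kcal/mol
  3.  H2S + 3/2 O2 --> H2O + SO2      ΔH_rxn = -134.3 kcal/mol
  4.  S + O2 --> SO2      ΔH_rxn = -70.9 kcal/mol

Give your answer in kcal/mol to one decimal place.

eq. 1 reversed and × 3: (-3)·(-4.9) = +14.7 kcal/mol
eq. 2 × 3: (3)·(-145.5) = -436.5 kcal/mol
eq. 3 as written: -134.3 kcal/mol
eq. 4 × 3: (3)·(-70.9) = -212.7 kcal/mol
Summing the manipulated equations, ΔH_rxn = (+14.7) + (-436.5) + (-134.3) + (-212.7) = -768.8 kcal/mol

ΔH_rxn = -768.8 kcal/mol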